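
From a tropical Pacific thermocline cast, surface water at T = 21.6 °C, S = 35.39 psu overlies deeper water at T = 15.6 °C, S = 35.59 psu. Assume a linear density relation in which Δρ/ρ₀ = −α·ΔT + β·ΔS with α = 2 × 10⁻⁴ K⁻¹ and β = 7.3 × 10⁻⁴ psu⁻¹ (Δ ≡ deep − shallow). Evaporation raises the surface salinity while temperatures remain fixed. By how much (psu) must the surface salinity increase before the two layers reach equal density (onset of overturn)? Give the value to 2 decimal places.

Neutral buoyancy requires −α(T_deep − T_surf) + β(S_deep − S_surf′) = 0.
S_surf′ = S_deep − (α/β)·ΔT = 35.59 − (2 × 10⁻⁴/7.3 × 10⁻⁴)·(-6.0) = 37.2338 psu.
Increase required: 37.2338 − 35.39 = 1.8438 psu.

1.84 psu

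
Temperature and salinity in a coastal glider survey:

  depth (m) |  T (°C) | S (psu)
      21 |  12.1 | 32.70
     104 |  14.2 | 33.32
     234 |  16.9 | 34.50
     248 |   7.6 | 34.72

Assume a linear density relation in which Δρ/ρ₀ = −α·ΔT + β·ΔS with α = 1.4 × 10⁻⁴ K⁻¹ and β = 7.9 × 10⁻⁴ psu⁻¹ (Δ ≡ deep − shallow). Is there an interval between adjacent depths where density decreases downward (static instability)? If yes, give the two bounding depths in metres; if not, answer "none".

Evaluate Δρ/ρ₀ = −αΔT + βΔS across each adjacent pair:
  21–104 m: −αΔT+βΔS = −(1.4 × 10⁻⁴)(+2.1)+(7.9 × 10⁻⁴)(+0.62) = 2.0 × 10⁻⁴ → stable
  104–234 m: −αΔT+βΔS = −(1.4 × 10⁻⁴)(+2.7)+(7.9 × 10⁻⁴)(+1.18) = 5.5 × 10⁻⁴ → stable
  234–248 m: −αΔT+βΔS = −(1.4 × 10⁻⁴)(-9.3)+(7.9 × 10⁻⁴)(+0.22) = 1.5 × 10⁻³ → stable
Every interval has Δρ > 0: the column is stably stratified throughout.

none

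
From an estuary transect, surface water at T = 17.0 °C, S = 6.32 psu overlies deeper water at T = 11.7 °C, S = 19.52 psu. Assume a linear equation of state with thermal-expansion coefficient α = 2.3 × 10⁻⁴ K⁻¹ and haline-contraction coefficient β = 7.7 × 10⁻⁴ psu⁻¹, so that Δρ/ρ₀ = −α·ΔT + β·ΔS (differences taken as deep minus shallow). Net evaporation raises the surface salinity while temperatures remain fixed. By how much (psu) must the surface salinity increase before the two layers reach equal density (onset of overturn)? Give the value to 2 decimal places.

14.78 psu

Neutral buoyancy requires −α(T_deep − T_surf) + β(S_deep − S_surf′) = 0.
S_surf′ = S_deep − (α/β)·ΔT = 19.52 − (2.3 × 10⁻⁴/7.7 × 10⁻⁴)·(-5.3) = 21.1031 psu.
Increase required: 21.1031 − 6.32 = 14.7831 psu.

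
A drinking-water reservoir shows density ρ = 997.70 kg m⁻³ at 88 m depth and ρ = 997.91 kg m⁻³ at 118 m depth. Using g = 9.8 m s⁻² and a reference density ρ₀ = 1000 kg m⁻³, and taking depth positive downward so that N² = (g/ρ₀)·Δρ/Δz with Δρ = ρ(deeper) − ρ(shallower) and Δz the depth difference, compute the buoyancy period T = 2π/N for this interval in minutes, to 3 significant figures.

12.6 min

Δρ = 997.91 − 997.70 = 0.21 kg m⁻³ over Δz = 118 − 88 = 30 m.
N² = (9.8/1000) × (0.21/30) = 6.8600 × 10⁻⁵ s⁻².
N = √(6.8600 × 10⁻⁵) = 8.2825 × 10⁻³ rad s⁻¹, so T = 2π/N = 758.61 s = 12.643 min ≈ 12.6 min.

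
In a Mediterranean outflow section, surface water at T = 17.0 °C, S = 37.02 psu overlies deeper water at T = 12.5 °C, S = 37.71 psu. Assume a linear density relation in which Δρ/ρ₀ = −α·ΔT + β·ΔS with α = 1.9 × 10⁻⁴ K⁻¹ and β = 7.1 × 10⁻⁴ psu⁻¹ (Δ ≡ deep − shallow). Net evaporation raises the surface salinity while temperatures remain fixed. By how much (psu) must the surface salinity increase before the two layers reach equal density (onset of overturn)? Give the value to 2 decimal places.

1.89 psu

Neutral buoyancy requires −α(T_deep − T_surf) + β(S_deep − S_surf′) = 0.
S_surf′ = S_deep − (α/β)·ΔT = 37.71 − (1.9 × 10⁻⁴/7.1 × 10⁻⁴)·(-4.5) = 38.9142 psu.
Increase required: 38.9142 − 37.02 = 1.8942 psu.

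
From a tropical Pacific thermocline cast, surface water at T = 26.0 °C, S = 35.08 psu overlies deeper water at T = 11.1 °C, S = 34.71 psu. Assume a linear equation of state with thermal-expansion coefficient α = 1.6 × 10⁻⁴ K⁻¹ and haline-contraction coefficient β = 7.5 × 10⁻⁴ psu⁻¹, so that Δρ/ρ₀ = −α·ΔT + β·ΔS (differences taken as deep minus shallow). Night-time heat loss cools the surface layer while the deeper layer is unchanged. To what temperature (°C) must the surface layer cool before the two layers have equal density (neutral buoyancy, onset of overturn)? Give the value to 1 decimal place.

12.8 °C

Neutral buoyancy requires Δρ = 0, i.e. −α(T_deep − T_surf′) + β(S_deep − S_surf) = 0.
T_surf′ = T_deep − (β/α)·ΔS = 11.1 − (7.5 × 10⁻⁴/1.6 × 10⁻⁴)·(-0.37) = 12.834 °C.
Cooling required: 26.0 − (12.834) = 13.166 °C.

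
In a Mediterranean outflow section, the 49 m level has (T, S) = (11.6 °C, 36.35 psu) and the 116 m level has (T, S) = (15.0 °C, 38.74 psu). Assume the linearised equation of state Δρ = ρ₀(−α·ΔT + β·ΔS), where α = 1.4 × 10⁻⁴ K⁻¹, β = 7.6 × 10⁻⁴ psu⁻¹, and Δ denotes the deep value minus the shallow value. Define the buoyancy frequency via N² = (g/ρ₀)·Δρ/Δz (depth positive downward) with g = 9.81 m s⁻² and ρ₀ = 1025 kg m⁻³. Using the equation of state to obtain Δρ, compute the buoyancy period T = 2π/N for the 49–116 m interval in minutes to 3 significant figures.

7.48 min

ΔT = +3.4 K, ΔS = +2.39 psu (deep − shallow).
Δρ/ρ₀ = −αΔT + βΔS = -4.76 × 10⁻⁴ + 1.8164 × 10⁻³ = 1.3404 × 10⁻³, so Δρ ≈ 1.374 kg m⁻³.
N² = (g/ρ₀)·Δρ/Δz = g·(Δρ/ρ₀)/Δz = 9.81 × 1.3404 × 10⁻³ / 67 = 1.9626 × 10⁻⁴ s⁻².
N = √(1.9626 × 10⁻⁴) = 0.014009 rad s⁻¹ → T = 2π/N = 448.51 s = 7.4752 min ≈ 7.48 min.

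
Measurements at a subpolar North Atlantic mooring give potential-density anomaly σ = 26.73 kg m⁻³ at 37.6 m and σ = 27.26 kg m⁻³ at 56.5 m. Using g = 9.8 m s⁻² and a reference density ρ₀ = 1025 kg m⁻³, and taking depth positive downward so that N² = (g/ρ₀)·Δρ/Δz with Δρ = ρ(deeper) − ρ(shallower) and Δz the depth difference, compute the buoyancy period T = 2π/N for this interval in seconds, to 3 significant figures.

Δρ = 1027.26 − 1026.73 = 0.53 kg m⁻³ over Δz = 56.5 − 37.6 = 18.9 m.
N² = (9.8/1025) × (0.53/18.9) = 2.6811 × 10⁻⁴ s⁻².
N = √(2.6811 × 10⁻⁴) = 0.016374 rad s⁻¹, so T = 2π/N = 383.73 s ≈ 384 s.

384 s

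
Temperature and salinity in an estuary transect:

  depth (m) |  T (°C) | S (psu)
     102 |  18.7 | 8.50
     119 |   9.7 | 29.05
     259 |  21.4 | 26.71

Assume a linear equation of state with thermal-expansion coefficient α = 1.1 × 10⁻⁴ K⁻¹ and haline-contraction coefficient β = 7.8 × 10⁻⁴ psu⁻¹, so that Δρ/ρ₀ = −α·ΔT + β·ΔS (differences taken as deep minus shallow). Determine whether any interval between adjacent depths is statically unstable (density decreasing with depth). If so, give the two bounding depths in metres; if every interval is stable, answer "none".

119–259 m

Evaluate Δρ/ρ₀ = −αΔT + βΔS across each adjacent pair:
  102–119 m: −αΔT+βΔS = −(1.1 × 10⁻⁴)(-9.0)+(7.8 × 10⁻⁴)(+20.55) = 0.017 → stable
  119–259 m: −αΔT+βΔS = −(1.1 × 10⁻⁴)(+11.7)+(7.8 × 10⁻⁴)(-2.34) = -3.1 × 10⁻³ → UNSTABLE
The 119–259 m interval has Δρ < 0: lighter water underlies denser water.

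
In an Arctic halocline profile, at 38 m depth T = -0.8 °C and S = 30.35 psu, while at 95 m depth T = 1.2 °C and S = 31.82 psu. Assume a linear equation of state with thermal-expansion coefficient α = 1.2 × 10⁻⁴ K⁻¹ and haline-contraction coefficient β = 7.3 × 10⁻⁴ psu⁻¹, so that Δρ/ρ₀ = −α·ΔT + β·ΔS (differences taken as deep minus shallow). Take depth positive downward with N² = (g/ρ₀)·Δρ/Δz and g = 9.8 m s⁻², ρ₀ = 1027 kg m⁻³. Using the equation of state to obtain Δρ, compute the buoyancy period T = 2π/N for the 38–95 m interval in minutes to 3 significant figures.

ΔT = +2.0 K, ΔS = +1.47 psu (deep − shallow).
Δρ/ρ₀ = −αΔT + βΔS = -2.40 × 10⁻⁴ + 1.0731 × 10⁻³ = 8.331 × 10⁻⁴, so Δρ ≈ 0.8556 kg m⁻³.
N² = (g/ρ₀)·Δρ/Δz = g·(Δρ/ρ₀)/Δz = 9.8 × 8.331 × 10⁻⁴ / 57 = 1.4323 × 10⁻⁴ s⁻².
N = √(1.4323 × 10⁻⁴) = 0.011968 rad s⁻¹ → T = 2π/N = 525.00 s = 8.7500 min ≈ 8.75 min.

8.75 min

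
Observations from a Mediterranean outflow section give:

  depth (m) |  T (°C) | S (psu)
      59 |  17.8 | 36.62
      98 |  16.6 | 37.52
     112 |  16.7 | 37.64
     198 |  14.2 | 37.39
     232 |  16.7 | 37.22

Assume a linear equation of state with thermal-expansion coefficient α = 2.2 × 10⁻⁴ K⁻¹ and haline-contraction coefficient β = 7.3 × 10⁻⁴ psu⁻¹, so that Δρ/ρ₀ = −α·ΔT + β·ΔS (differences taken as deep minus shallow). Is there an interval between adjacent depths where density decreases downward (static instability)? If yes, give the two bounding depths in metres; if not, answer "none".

198–232 m

Evaluate Δρ/ρ₀ = −αΔT + βΔS across each adjacent pair:
  59–98 m: −αΔT+βΔS = −(2.2 × 10⁻⁴)(-1.2)+(7.3 × 10⁻⁴)(+0.90) = 9.2 × 10⁻⁴ → stable
  98–112 m: −αΔT+βΔS = −(2.2 × 10⁻⁴)(+0.1)+(7.3 × 10⁻⁴)(+0.12) = 6.6 × 10⁻⁵ → stable
  112–198 m: −αΔT+βΔS = −(2.2 × 10⁻⁴)(-2.5)+(7.3 × 10⁻⁴)(-0.25) = 3.7 × 10⁻⁴ → stable
  198–232 m: −αΔT+βΔS = −(2.2 × 10⁻⁴)(+2.5)+(7.3 × 10⁻⁴)(-0.17) = -6.7 × 10⁻⁴ → UNSTABLE
The 198–232 m interval has Δρ < 0: lighter water underlies denser water.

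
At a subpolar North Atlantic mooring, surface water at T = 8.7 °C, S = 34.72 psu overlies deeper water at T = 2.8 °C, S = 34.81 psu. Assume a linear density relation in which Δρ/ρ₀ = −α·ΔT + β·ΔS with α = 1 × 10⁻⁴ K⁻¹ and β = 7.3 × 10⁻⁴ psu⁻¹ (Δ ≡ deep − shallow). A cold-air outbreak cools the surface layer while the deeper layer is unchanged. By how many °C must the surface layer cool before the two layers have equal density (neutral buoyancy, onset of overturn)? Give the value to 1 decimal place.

Neutral buoyancy requires Δρ = 0, i.e. −α(T_deep − T_surf′) + β(S_deep − S_surf) = 0.
T_surf′ = T_deep − (β/α)·ΔS = 2.8 − (7.3 × 10⁻⁴/1 × 10⁻⁴)·(+0.09) = 2.143 °C.
Cooling required: 8.7 − (2.143) = 6.557 °C.

6.6 °C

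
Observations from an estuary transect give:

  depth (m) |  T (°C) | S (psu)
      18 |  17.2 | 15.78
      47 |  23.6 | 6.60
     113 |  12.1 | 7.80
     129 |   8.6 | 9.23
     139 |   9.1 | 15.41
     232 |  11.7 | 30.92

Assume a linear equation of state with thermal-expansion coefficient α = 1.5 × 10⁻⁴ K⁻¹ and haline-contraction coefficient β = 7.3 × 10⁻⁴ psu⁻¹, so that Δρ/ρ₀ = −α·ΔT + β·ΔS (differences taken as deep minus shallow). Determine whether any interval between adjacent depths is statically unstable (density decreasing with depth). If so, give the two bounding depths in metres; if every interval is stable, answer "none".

18–47 m

Evaluate Δρ/ρ₀ = −αΔT + βΔS across each adjacent pair:
  18–47 m: −αΔT+βΔS = −(1.5 × 10⁻⁴)(+6.4)+(7.3 × 10⁻⁴)(-9.18) = -7.7 × 10⁻³ → UNSTABLE
  47–113 m: −αΔT+βΔS = −(1.5 × 10⁻⁴)(-11.5)+(7.3 × 10⁻⁴)(+1.20) = 2.6 × 10⁻³ → stable
  113–129 m: −αΔT+βΔS = −(1.5 × 10⁻⁴)(-3.5)+(7.3 × 10⁻⁴)(+1.43) = 1.6 × 10⁻³ → stable
  129–139 m: −αΔT+βΔS = −(1.5 × 10⁻⁴)(+0.5)+(7.3 × 10⁻⁴)(+6.18) = 4.4 × 10⁻³ → stable
  139–232 m: −αΔT+βΔS = −(1.5 × 10⁻⁴)(+2.6)+(7.3 × 10⁻⁴)(+15.51) = 0.011 → stable
The 18–47 m interval has Δρ < 0: lighter water underlies denser water.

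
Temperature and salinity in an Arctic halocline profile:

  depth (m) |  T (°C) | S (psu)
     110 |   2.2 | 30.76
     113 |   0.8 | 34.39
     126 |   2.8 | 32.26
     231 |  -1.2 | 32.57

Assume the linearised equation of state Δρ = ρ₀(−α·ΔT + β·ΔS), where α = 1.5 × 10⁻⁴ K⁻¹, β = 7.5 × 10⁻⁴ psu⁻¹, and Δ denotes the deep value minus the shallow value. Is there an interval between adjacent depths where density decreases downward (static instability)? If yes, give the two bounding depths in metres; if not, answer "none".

113–126 m

Evaluate Δρ/ρ₀ = −αΔT + βΔS across each adjacent pair:
  110–113 m: −αΔT+βΔS = −(1.5 × 10⁻⁴)(-1.4)+(7.5 × 10⁻⁴)(+3.63) = 2.9 × 10⁻³ → stable
  113–126 m: −αΔT+βΔS = −(1.5 × 10⁻⁴)(+2.0)+(7.5 × 10⁻⁴)(-2.13) = -1.9 × 10⁻³ → UNSTABLE
  126–231 m: −αΔT+βΔS = −(1.5 × 10⁻⁴)(-4.0)+(7.5 × 10⁻⁴)(+0.31) = 8.3 × 10⁻⁴ → stable
The 113–126 m interval has Δρ < 0: lighter water underlies denser water.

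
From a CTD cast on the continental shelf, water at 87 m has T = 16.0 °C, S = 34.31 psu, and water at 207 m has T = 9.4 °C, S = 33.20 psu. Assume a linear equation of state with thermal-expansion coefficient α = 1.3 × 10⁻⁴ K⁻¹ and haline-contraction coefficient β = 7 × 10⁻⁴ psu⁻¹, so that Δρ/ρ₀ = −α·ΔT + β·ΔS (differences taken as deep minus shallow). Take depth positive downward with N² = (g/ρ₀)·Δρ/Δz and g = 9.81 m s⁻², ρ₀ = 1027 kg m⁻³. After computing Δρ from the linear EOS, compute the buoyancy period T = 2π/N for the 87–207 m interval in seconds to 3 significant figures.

2.44 × 10³ s

ΔT = -6.6 K, ΔS = -1.11 psu (deep − shallow).
Δρ/ρ₀ = −αΔT + βΔS = 8.58 × 10⁻⁴ − 7.77 × 10⁻⁴ = 8.10 × 10⁻⁵, so Δρ ≈ 0.08319 kg m⁻³.
N² = (g/ρ₀)·Δρ/Δz = g·(Δρ/ρ₀)/Δz = 9.81 × 8.10 × 10⁻⁵ / 120 = 6.6217 × 10⁻⁶ s⁻².
N = √(6.6217 × 10⁻⁶) = 2.5733 × 10⁻³ rad s⁻¹ → T = 2π/N = 2.4417 × 10³ s ≈ 2.44 × 10³ s.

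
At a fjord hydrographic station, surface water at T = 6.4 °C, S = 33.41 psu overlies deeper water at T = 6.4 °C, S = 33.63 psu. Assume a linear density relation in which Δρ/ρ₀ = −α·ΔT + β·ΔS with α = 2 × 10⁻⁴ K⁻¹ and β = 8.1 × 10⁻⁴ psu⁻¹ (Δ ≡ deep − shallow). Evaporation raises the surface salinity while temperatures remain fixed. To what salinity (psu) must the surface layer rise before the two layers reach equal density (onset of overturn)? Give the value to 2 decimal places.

Neutral buoyancy requires −α(T_deep − T_surf) + β(S_deep − S_surf′) = 0.
S_surf′ = S_deep − (α/β)·ΔT = 33.63 − (2 × 10⁻⁴/8.1 × 10⁻⁴)·(+0.0) = 33.6300 psu.
Increase required: 33.6300 − 33.41 = 0.2200 psu.

33.63 psu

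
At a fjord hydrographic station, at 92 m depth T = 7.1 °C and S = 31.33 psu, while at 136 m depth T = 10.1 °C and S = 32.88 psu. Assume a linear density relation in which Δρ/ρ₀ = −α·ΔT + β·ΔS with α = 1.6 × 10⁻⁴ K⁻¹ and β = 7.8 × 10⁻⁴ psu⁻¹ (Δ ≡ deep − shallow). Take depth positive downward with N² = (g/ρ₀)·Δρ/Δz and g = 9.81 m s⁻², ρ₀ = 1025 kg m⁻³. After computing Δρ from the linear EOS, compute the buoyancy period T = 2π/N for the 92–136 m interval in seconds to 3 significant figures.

ΔT = +3.0 K, ΔS = +1.55 psu (deep − shallow).
Δρ/ρ₀ = −αΔT + βΔS = -4.80 × 10⁻⁴ + 1.209 × 10⁻³ = 7.29 × 10⁻⁴, so Δρ ≈ 0.7472 kg m⁻³.
N² = (g/ρ₀)·Δρ/Δz = g·(Δρ/ρ₀)/Δz = 9.81 × 7.29 × 10⁻⁴ / 44 = 1.6253 × 10⁻⁴ s⁻².
N = √(1.6253 × 10⁻⁴) = 0.012749 rad s⁻¹ → T = 2π/N = 492.84 s ≈ 493 s.

493 s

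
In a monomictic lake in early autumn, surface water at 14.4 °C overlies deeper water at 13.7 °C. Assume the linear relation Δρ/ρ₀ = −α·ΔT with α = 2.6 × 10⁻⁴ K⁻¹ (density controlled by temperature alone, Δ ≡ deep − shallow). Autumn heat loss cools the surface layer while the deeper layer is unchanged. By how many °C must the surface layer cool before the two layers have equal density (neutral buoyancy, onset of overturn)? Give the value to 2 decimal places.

With temperature the only control, equal density requires T_surf′ = T_deep.
T_surf′ = 13.7 °C.
Cooling required: 14.4 − 13.7 = 0.70 °C.

0.70 °C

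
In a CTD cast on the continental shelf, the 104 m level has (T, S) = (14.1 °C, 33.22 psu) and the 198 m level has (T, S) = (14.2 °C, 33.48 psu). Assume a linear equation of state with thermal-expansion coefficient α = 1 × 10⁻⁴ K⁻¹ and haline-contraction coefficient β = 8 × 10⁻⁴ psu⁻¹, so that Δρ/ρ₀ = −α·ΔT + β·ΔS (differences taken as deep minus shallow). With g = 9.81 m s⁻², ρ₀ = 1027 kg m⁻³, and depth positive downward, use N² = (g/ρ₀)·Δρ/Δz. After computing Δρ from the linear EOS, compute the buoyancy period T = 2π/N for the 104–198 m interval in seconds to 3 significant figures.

ΔT = +0.1 K, ΔS = +0.26 psu (deep − shallow).
Δρ/ρ₀ = −αΔT + βΔS = -1.00 × 10⁻⁵ + 2.08 × 10⁻⁴ = 1.98 × 10⁻⁴, so Δρ ≈ 0.2033 kg m⁻³.
N² = (g/ρ₀)·Δρ/Δz = g·(Δρ/ρ₀)/Δz = 9.81 × 1.98 × 10⁻⁴ / 94 = 2.0664 × 10⁻⁵ s⁻².
N = √(2.0664 × 10⁻⁵) = 4.5458 × 10⁻³ rad s⁻¹ → T = 2π/N = 1.3822 × 10³ s ≈ 1.38 × 10³ s.

1.38 × 10³ s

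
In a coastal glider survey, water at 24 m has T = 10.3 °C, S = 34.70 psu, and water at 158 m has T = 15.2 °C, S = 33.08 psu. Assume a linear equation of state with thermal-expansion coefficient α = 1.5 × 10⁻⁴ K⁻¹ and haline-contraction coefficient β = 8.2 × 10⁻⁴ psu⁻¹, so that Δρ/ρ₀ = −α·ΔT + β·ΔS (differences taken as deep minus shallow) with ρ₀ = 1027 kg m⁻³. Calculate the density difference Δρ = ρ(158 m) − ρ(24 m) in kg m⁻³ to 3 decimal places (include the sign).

-2.119 kg m⁻³

ΔT = +4.9 K, ΔS = -1.62 psu (deep − shallow).
Δρ/ρ₀ = −(1.5 × 10⁻⁴)(+4.9) + (8.2 × 10⁻⁴)(-1.62) = -2.0634 × 10⁻³.
Δρ = 1027 × (-2.0634 × 10⁻³) = -2.119 kg m⁻³.
Negative Δρ: lighter below, statically unstable.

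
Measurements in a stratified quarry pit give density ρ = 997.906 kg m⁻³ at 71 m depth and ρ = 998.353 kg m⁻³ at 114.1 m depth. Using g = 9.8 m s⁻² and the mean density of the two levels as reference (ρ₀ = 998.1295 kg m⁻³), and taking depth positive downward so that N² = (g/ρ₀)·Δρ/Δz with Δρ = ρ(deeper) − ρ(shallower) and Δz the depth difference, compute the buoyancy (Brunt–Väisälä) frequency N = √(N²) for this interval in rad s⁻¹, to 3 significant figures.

0.0101 rad s⁻¹

Δρ = 998.353 − 997.906 = 0.447 kg m⁻³ over Δz = 114.1 − 71 = 43.1 m.
N² = (9.8/998.1295) × (0.447/43.1) = 1.0183 × 10⁻⁴ s⁻².
N = √(1.0183 × 10⁻⁴) = 0.010091 rad s⁻¹ ≈ 0.0101 rad s⁻¹.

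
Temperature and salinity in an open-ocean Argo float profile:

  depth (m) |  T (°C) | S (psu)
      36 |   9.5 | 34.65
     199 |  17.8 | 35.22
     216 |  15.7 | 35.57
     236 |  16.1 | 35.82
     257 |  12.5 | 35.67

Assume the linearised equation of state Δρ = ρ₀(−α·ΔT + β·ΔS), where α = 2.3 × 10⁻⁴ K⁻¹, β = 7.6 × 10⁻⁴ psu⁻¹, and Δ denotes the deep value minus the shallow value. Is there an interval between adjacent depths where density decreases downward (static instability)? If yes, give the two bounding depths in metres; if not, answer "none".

36–199 m

Evaluate Δρ/ρ₀ = −αΔT + βΔS across each adjacent pair:
  36–199 m: −αΔT+βΔS = −(2.3 × 10⁻⁴)(+8.3)+(7.6 × 10⁻⁴)(+0.57) = -1.5 × 10⁻³ → UNSTABLE
  199–216 m: −αΔT+βΔS = −(2.3 × 10⁻⁴)(-2.1)+(7.6 × 10⁻⁴)(+0.35) = 7.5 × 10⁻⁴ → stable
  216–236 m: −αΔT+βΔS = −(2.3 × 10⁻⁴)(+0.4)+(7.6 × 10⁻⁴)(+0.25) = 9.8 × 10⁻⁵ → stable
  236–257 m: −αΔT+βΔS = −(2.3 × 10⁻⁴)(-3.6)+(7.6 × 10⁻⁴)(-0.15) = 7.1 × 10⁻⁴ → stable
The 36–199 m interval has Δρ < 0: lighter water underlies denser water.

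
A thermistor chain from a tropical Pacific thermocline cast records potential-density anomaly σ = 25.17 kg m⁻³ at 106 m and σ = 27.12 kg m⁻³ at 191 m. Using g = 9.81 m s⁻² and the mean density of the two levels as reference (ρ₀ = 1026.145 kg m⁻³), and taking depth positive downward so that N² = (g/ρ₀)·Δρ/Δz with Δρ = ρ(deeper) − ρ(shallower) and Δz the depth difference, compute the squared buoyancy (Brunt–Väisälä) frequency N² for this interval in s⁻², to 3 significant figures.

2.19 × 10⁻⁴ s⁻²

Δρ = 1027.12 − 1025.17 = 1.95 kg m⁻³ over Δz = 191 − 106 = 85 m.
N² = (9.81/1026.145) × (1.95/85) = 2.1932 × 10⁻⁴ s⁻² ≈ 2.19 × 10⁻⁴ s⁻².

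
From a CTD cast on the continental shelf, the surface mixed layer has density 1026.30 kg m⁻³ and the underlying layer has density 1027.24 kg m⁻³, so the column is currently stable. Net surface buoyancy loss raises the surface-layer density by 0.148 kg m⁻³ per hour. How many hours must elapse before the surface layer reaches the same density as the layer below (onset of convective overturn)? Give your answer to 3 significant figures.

Density deficit of the surface layer: 1027.24 − 1026.30 = 0.94 kg m⁻³.
Required change = 0.94 / 0.148 = 6.35 hours.

6.35 hours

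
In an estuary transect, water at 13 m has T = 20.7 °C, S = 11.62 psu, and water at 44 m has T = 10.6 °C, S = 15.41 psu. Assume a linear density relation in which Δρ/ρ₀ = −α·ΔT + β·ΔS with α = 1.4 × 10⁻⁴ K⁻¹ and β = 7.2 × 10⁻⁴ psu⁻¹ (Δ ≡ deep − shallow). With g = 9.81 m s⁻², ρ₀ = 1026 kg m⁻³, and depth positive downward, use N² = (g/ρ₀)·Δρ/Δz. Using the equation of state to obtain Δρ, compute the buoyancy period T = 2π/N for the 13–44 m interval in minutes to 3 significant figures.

2.89 min

ΔT = -10.1 K, ΔS = +3.79 psu (deep − shallow).
Δρ/ρ₀ = −αΔT + βΔS = 1.414 × 10⁻³ + 2.7288 × 10⁻³ = 4.1428 × 10⁻³, so Δρ ≈ 4.251 kg m⁻³.
N² = (g/ρ₀)·Δρ/Δz = g·(Δρ/ρ₀)/Δz = 9.81 × 4.1428 × 10⁻³ / 31 = 1.3110 × 10⁻³ s⁻².
N = √(1.3110 × 10⁻³) = 0.036208 rad s⁻¹ → T = 2π/N = 173.53 s = 2.8922 min ≈ 2.89 min.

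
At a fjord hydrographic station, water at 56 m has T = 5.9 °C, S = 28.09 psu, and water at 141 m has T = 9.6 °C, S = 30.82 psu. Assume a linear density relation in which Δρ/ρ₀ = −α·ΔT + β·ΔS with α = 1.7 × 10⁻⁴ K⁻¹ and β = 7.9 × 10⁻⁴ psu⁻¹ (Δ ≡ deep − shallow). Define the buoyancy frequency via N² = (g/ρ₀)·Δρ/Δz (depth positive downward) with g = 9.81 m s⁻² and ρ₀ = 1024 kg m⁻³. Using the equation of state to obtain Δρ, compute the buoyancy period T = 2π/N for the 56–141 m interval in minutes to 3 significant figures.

7.89 min

ΔT = +3.7 K, ΔS = +2.73 psu (deep − shallow).
Δρ/ρ₀ = −αΔT + βΔS = -6.29 × 10⁻⁴ + 2.1567 × 10⁻³ = 1.5277 × 10⁻³, so Δρ ≈ 1.564 kg m⁻³.
N² = (g/ρ₀)·Δρ/Δz = g·(Δρ/ρ₀)/Δz = 9.81 × 1.5277 × 10⁻³ / 85 = 1.7631 × 10⁻⁴ s⁻².
N = √(1.7631 × 10⁻⁴) = 0.013278 rad s⁻¹ → T = 2π/N = 473.20 s = 7.8867 min ≈ 7.89 min.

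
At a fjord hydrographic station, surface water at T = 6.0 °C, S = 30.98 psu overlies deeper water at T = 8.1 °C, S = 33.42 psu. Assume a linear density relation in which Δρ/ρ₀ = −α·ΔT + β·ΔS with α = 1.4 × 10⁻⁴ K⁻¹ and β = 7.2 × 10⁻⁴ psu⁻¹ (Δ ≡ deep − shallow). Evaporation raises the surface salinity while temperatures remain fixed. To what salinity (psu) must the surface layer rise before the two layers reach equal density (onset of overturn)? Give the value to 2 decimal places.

Neutral buoyancy requires −α(T_deep − T_surf) + β(S_deep − S_surf′) = 0.
S_surf′ = S_deep − (α/β)·ΔT = 33.42 − (1.4 × 10⁻⁴/7.2 × 10⁻⁴)·(+2.1) = 33.0117 psu.
Increase required: 33.0117 − 30.98 = 2.0317 psu.

33.01 psu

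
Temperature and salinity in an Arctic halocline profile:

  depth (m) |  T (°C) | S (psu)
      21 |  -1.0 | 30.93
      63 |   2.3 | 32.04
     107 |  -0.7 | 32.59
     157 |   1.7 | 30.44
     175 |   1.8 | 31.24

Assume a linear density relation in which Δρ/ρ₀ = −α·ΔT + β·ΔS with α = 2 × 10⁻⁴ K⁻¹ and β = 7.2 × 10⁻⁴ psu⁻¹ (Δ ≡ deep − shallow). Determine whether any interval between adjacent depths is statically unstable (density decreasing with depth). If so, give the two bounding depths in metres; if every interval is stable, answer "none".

Evaluate Δρ/ρ₀ = −αΔT + βΔS across each adjacent pair:
  21–63 m: −αΔT+βΔS = −(2 × 10⁻⁴)(+3.3)+(7.2 × 10⁻⁴)(+1.11) = 1.4 × 10⁻⁴ → stable
  63–107 m: −αΔT+βΔS = −(2 × 10⁻⁴)(-3.0)+(7.2 × 10⁻⁴)(+0.55) = 1.0 × 10⁻³ → stable
  107–157 m: −αΔT+βΔS = −(2 × 10⁻⁴)(+2.4)+(7.2 × 10⁻⁴)(-2.15) = -2.0 × 10⁻³ → UNSTABLE
  157–175 m: −αΔT+βΔS = −(2 × 10⁻⁴)(+0.1)+(7.2 × 10⁻⁴)(+0.80) = 5.6 × 10⁻⁴ → stable
The 107–157 m interval has Δρ < 0: lighter water underlies denser water.

107–157 m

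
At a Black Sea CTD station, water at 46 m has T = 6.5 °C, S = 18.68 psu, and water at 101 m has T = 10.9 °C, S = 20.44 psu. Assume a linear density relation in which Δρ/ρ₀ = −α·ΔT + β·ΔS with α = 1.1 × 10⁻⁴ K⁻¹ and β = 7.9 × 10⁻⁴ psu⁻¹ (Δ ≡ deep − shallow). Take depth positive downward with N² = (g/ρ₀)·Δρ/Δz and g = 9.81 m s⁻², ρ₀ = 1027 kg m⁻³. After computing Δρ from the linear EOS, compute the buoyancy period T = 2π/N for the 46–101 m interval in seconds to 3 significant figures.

494 s

ΔT = +4.4 K, ΔS = +1.76 psu (deep − shallow).
Δρ/ρ₀ = −αΔT + βΔS = -4.84 × 10⁻⁴ + 1.3904 × 10⁻³ = 9.064 × 10⁻⁴, so Δρ ≈ 0.9309 kg m⁻³.
N² = (g/ρ₀)·Δρ/Δz = g·(Δρ/ρ₀)/Δz = 9.81 × 9.064 × 10⁻⁴ / 55 = 1.6167 × 10⁻⁴ s⁻².
N = √(1.6167 × 10⁻⁴) = 0.012715 rad s⁻¹ → T = 2π/N = 494.16 s ≈ 494 s.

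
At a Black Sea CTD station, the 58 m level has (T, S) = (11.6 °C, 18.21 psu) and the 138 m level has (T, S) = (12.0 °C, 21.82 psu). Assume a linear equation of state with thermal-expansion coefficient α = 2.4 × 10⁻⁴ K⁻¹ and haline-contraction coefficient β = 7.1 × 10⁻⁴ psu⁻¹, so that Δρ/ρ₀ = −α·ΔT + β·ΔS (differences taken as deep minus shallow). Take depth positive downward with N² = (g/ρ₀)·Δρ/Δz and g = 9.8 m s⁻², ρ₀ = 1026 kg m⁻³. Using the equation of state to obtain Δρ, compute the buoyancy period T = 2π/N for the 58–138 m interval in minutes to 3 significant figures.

ΔT = +0.4 K, ΔS = +3.61 psu (deep − shallow).
Δρ/ρ₀ = −αΔT + βΔS = -9.60 × 10⁻⁵ + 2.5631 × 10⁻³ = 2.4671 × 10⁻³, so Δρ ≈ 2.531 kg m⁻³.
N² = (g/ρ₀)·Δρ/Δz = g·(Δρ/ρ₀)/Δz = 9.8 × 2.4671 × 10⁻³ / 80 = 3.0222 × 10⁻⁴ s⁻².
N = √(3.0222 × 10⁻⁴) = 0.017384 rad s⁻¹ → T = 2π/N = 361.43 s = 6.0238 min ≈ 6.02 min.

6.02 min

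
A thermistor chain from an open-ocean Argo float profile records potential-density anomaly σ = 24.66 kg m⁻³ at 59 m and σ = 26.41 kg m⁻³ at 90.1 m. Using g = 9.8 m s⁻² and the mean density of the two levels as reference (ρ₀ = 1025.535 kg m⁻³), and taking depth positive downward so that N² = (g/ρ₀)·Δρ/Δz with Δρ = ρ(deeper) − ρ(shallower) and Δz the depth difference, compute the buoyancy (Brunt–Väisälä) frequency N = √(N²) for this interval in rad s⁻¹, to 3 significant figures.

0.0232 rad s⁻¹

Δρ = 1026.41 − 1024.66 = 1.75 kg m⁻³ over Δz = 90.1 − 59 = 31.1 m.
N² = (9.8/1025.535) × (1.75/31.1) = 5.3772 × 10⁻⁴ s⁻².
N = √(5.3772 × 10⁻⁴) = 0.023189 rad s⁻¹ ≈ 0.0232 rad s⁻¹.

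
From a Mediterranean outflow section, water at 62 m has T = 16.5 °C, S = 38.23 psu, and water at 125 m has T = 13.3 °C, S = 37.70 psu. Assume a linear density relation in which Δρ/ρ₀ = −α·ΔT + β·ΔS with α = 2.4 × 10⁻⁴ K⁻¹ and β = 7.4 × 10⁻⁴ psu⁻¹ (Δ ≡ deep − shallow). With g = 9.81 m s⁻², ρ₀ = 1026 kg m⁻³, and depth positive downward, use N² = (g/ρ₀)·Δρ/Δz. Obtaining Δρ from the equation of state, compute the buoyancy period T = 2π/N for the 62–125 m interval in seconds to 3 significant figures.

821 s

ΔT = -3.2 K, ΔS = -0.53 psu (deep − shallow).
Δρ/ρ₀ = −αΔT + βΔS = 7.68 × 10⁻⁴ − 3.922 × 10⁻⁴ = 3.758 × 10⁻⁴, so Δρ ≈ 0.3856 kg m⁻³.
N² = (g/ρ₀)·Δρ/Δz = g·(Δρ/ρ₀)/Δz = 9.81 × 3.758 × 10⁻⁴ / 63 = 5.8517 × 10⁻⁵ s⁻².
N = √(5.8517 × 10⁻⁵) = 7.6496 × 10⁻³ rad s⁻¹ → T = 2π/N = 821.37 s ≈ 821 s.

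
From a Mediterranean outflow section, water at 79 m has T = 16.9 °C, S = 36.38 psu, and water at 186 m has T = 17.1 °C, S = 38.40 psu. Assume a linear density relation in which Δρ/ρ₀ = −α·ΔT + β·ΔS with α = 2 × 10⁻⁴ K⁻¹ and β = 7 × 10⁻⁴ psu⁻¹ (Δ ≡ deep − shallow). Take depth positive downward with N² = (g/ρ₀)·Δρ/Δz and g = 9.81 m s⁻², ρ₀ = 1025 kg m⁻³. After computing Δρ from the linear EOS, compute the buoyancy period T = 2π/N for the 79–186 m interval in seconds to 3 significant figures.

ΔT = +0.2 K, ΔS = +2.02 psu (deep − shallow).
Δρ/ρ₀ = −αΔT + βΔS = -4.00 × 10⁻⁵ + 1.414 × 10⁻³ = 1.374 × 10⁻³, so Δρ ≈ 1.408 kg m⁻³.
N² = (g/ρ₀)·Δρ/Δz = g·(Δρ/ρ₀)/Δz = 9.81 × 1.374 × 10⁻³ / 107 = 1.2597 × 10⁻⁴ s⁻².
N = √(1.2597 × 10⁻⁴) = 0.011224 rad s⁻¹ → T = 2π/N = 559.80 s ≈ 560 s.

560 s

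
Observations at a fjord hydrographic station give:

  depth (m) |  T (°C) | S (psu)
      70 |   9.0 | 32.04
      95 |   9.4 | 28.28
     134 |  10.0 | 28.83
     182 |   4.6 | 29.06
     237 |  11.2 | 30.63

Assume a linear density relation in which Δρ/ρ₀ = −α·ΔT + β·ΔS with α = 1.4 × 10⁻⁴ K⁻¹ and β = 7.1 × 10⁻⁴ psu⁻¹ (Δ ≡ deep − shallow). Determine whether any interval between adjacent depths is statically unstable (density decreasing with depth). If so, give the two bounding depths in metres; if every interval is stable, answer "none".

Evaluate Δρ/ρ₀ = −αΔT + βΔS across each adjacent pair:
  70–95 m: −αΔT+βΔS = −(1.4 × 10⁻⁴)(+0.4)+(7.1 × 10⁻⁴)(-3.76) = -2.7 × 10⁻³ → UNSTABLE
  95–134 m: −αΔT+βΔS = −(1.4 × 10⁻⁴)(+0.6)+(7.1 × 10⁻⁴)(+0.55) = 3.1 × 10⁻⁴ → stable
  134–182 m: −αΔT+βΔS = −(1.4 × 10⁻⁴)(-5.4)+(7.1 × 10⁻⁴)(+0.23) = 9.2 × 10⁻⁴ → stable
  182–237 m: −αΔT+βΔS = −(1.4 × 10⁻⁴)(+6.6)+(7.1 × 10⁻⁴)(+1.57) = 1.9 × 10⁻⁴ → stable
The 70–95 m interval has Δρ < 0: lighter water underlies denser water.

70–95 m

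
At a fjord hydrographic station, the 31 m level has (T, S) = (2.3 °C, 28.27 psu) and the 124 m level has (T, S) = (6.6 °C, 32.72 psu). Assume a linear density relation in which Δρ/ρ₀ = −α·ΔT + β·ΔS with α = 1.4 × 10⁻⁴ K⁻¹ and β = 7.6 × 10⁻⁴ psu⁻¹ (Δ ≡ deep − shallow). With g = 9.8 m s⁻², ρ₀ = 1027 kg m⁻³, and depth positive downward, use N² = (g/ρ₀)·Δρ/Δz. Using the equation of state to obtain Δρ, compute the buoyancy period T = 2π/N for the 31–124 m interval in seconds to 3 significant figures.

ΔT = +4.3 K, ΔS = +4.45 psu (deep − shallow).
Δρ/ρ₀ = −αΔT + βΔS = -6.02 × 10⁻⁴ + 3.382 × 10⁻³ = 2.78 × 10⁻³, so Δρ ≈ 2.855 kg m⁻³.
N² = (g/ρ₀)·Δρ/Δz = g·(Δρ/ρ₀)/Δz = 9.8 × 2.78 × 10⁻³ / 93 = 2.9295 × 10⁻⁴ s⁻².
N = √(2.9295 × 10⁻⁴) = 0.017116 rad s⁻¹ → T = 2π/N = 367.09 s ≈ 367 s.

367 s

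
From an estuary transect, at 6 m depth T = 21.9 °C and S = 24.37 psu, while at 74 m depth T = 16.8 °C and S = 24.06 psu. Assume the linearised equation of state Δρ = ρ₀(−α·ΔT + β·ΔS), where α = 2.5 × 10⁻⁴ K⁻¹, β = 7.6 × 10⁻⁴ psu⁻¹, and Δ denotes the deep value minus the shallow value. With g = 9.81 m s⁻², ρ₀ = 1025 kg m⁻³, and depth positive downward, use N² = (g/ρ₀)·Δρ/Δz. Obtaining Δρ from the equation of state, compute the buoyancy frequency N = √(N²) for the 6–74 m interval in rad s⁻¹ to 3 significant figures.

ΔT = -5.1 K, ΔS = -0.31 psu (deep − shallow).
Δρ/ρ₀ = −αΔT + βΔS = 1.275 × 10⁻³ − 2.356 × 10⁻⁴ = 1.0394 × 10⁻³, so Δρ ≈ 1.065 kg m⁻³.
N² = (g/ρ₀)·Δρ/Δz = g·(Δρ/ρ₀)/Δz = 9.81 × 1.0394 × 10⁻³ / 68 = 1.4995 × 10⁻⁴ s⁻².
N = √(1.4995 × 10⁻⁴) = 0.012245 rad s⁻¹ ≈ 0.0122 rad s⁻¹.

0.0122 rad s⁻¹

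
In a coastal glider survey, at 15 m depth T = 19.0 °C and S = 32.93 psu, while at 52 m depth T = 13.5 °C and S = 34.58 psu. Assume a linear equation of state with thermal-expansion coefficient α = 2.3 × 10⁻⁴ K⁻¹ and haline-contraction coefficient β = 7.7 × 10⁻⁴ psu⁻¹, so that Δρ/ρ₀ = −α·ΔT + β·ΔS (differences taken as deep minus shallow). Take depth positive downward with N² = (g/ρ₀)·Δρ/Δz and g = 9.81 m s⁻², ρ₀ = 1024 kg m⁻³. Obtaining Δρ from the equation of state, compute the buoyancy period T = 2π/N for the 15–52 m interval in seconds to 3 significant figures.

ΔT = -5.5 K, ΔS = +1.65 psu (deep − shallow).
Δρ/ρ₀ = −αΔT + βΔS = 1.265 × 10⁻³ + 1.2705 × 10⁻³ = 2.5355 × 10⁻³, so Δρ ≈ 2.596 kg m⁻³.
N² = (g/ρ₀)·Δρ/Δz = g·(Δρ/ρ₀)/Δz = 9.81 × 2.5355 × 10⁻³ / 37 = 6.7225 × 10⁻⁴ s⁻².
N = √(6.7225 × 10⁻⁴) = 0.025928 rad s⁻¹ → T = 2π/N = 242.33 s ≈ 242 s.

242 s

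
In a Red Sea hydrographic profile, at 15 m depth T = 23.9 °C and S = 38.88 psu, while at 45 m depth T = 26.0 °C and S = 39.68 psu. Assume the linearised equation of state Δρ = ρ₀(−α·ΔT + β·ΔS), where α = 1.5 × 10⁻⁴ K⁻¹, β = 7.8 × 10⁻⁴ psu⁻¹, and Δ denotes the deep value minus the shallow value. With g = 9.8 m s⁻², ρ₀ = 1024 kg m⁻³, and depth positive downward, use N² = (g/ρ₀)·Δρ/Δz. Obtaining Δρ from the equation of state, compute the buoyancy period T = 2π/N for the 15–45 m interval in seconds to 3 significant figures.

625 s

ΔT = +2.1 K, ΔS = +0.80 psu (deep − shallow).
Δρ/ρ₀ = −αΔT + βΔS = -3.15 × 10⁻⁴ + 6.24 × 10⁻⁴ = 3.09 × 10⁻⁴, so Δρ ≈ 0.3164 kg m⁻³.
N² = (g/ρ₀)·Δρ/Δz = g·(Δρ/ρ₀)/Δz = 9.8 × 3.09 × 10⁻⁴ / 30 = 1.0094 × 10⁻⁴ s⁻².
N = √(1.0094 × 10⁻⁴) = 0.010047 rad s⁻¹ → T = 2π/N = 625.38 s ≈ 625 s.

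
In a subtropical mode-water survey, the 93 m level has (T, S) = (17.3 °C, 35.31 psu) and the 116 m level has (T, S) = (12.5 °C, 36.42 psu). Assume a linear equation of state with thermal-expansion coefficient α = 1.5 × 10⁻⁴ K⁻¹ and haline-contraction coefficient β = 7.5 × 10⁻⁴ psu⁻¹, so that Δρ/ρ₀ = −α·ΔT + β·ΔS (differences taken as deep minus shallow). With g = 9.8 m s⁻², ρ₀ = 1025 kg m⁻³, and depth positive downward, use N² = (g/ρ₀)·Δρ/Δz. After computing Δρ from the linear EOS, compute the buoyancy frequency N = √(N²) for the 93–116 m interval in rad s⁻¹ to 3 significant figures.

ΔT = -4.8 K, ΔS = +1.11 psu (deep − shallow).
Δρ/ρ₀ = −αΔT + βΔS = 7.20 × 10⁻⁴ + 8.325 × 10⁻⁴ = 1.5525 × 10⁻³, so Δρ ≈ 1.591 kg m⁻³.
N² = (g/ρ₀)·Δρ/Δz = g·(Δρ/ρ₀)/Δz = 9.8 × 1.5525 × 10⁻³ / 23 = 6.6150 × 10⁻⁴ s⁻².
N = √(6.6150 × 10⁻⁴) = 0.025720 rad s⁻¹ ≈ 0.0257 rad s⁻¹.

0.0257 rad s⁻¹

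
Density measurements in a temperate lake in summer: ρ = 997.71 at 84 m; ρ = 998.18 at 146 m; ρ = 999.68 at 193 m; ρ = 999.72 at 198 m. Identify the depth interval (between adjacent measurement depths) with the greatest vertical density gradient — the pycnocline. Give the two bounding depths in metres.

Compute the density gradient over each adjacent pair:
  84–146 m: Δρ/Δz = 0.47/62 = 7.6 × 10⁻³ kg m⁻⁴
  146–193 m: Δρ/Δz = 1.50/47 = 0.032 kg m⁻⁴
  193–198 m: Δρ/Δz = 0.04/5 = 8.0 × 10⁻³ kg m⁻⁴
The largest gradient is in the 146–193 m interval — the pycnocline.

146–193 m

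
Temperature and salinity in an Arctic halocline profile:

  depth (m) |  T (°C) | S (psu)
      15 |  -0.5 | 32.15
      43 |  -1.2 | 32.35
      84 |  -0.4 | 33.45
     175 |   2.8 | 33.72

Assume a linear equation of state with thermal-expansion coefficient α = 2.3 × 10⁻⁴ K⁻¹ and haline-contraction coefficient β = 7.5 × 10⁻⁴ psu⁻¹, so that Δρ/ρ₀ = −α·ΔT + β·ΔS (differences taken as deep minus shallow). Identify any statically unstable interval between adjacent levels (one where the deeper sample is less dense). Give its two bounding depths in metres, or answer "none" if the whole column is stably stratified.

Evaluate Δρ/ρ₀ = −αΔT + βΔS across each adjacent pair:
  15–43 m: −αΔT+βΔS = −(2.3 × 10⁻⁴)(-0.7)+(7.5 × 10⁻⁴)(+0.20) = 3.1 × 10⁻⁴ → stable
  43–84 m: −αΔT+βΔS = −(2.3 × 10⁻⁴)(+0.8)+(7.5 × 10⁻⁴)(+1.10) = 6.4 × 10⁻⁴ → stable
  84–175 m: −αΔT+βΔS = −(2.3 × 10⁻⁴)(+3.2)+(7.5 × 10⁻⁴)(+0.27) = -5.3 × 10⁻⁴ → UNSTABLE
The 84–175 m interval has Δρ < 0: lighter water underlies denser water.

84–175 m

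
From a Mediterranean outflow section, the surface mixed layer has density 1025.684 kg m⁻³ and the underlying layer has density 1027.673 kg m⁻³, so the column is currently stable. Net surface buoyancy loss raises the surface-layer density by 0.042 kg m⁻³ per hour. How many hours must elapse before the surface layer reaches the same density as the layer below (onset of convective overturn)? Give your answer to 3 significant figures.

Density deficit of the surface layer: 1027.673 − 1025.684 = 1.989 kg m⁻³.
Required change = 1.989 / 0.042 = 47.4 hours.

47.4 hours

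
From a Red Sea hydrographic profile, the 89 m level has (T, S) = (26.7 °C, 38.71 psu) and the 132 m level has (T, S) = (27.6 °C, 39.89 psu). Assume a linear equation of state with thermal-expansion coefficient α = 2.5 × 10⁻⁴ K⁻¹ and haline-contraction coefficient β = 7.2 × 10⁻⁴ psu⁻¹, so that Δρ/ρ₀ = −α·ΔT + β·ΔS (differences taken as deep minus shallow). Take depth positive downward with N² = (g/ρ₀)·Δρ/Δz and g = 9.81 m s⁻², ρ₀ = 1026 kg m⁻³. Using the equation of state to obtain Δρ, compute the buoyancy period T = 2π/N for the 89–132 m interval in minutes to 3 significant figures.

8.77 min

ΔT = +0.9 K, ΔS = +1.18 psu (deep − shallow).
Δρ/ρ₀ = −αΔT + βΔS = -2.25 × 10⁻⁴ + 8.496 × 10⁻⁴ = 6.246 × 10⁻⁴, so Δρ ≈ 0.6408 kg m⁻³.
N² = (g/ρ₀)·Δρ/Δz = g·(Δρ/ρ₀)/Δz = 9.81 × 6.246 × 10⁻⁴ / 43 = 1.4250 × 10⁻⁴ s⁻².
N = √(1.4250 × 10⁻⁴) = 0.011937 rad s⁻¹ → T = 2π/N = 526.36 s = 8.7727 min ≈ 8.77 min.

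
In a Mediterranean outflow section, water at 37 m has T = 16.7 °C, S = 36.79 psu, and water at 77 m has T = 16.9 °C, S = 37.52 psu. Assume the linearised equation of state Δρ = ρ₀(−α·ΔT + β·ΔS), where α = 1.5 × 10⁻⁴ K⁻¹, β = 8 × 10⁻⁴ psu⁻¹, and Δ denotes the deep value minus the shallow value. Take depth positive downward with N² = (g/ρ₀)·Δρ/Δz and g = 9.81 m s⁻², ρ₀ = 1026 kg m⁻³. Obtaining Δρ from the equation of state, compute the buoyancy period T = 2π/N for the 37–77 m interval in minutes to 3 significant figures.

ΔT = +0.2 K, ΔS = +0.73 psu (deep − shallow).
Δρ/ρ₀ = −αΔT + βΔS = -3.00 × 10⁻⁵ + 5.84 × 10⁻⁴ = 5.54 × 10⁻⁴, so Δρ ≈ 0.5684 kg m⁻³.
N² = (g/ρ₀)·Δρ/Δz = g·(Δρ/ρ₀)/Δz = 9.81 × 5.54 × 10⁻⁴ / 40 = 1.3587 × 10⁻⁴ s⁻².
N = √(1.3587 × 10⁻⁴) = 0.011656 rad s⁻¹ → T = 2π/N = 539.05 s = 8.9842 min ≈ 8.98 min.

8.98 min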